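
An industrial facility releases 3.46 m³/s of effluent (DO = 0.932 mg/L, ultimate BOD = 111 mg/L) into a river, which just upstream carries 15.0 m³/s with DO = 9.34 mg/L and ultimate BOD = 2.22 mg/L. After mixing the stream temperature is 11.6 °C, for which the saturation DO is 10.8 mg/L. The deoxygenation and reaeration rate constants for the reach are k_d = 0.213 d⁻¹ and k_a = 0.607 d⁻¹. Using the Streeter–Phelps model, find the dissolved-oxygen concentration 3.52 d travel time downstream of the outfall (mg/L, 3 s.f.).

DO ≈ 6.11 mg/L

Mixed DO = (15.0×9.34 + 3.46×0.932)/(15.0+3.46) = 143.3/18.46 = 7.764 mg/L.
Mixed L₀ = (15.0×2.22 + 3.46×111)/(18.46) = 417.4/18.46 = 22.61 mg/L.
Initial deficit D₀ = C_s − DO₀ = 10.8 − 7.764 = 3.036 mg/L.
D(3.52) = [0.213×22.61/(0.607−0.213)](e^(−0.213×3.52) − e^(−0.607×3.52)) + 3.036 e^(−0.607×3.52)
= 12.22 × (0.4725 − 0.1181) + 3.036 × 0.1181 = 4.690 mg/L.
DO = 10.8 − 4.690 = 6.110 mg/L.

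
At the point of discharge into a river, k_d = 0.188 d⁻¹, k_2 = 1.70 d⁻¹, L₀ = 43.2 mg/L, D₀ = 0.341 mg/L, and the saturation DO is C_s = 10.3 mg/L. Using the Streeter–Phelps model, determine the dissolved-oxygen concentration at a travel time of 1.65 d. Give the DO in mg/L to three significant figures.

k_d L₀/(k_2−k_d) = 0.188×43.2/(1.70−0.188) = 8.122/1.512 = 5.371 mg/L.
e^(−k_d t) = e^(−0.188×1.650) = 0.7333; e^(−k_2 t) = e^(−1.70×1.650) = 0.06051.
D = 5.371 × (0.7333 − 0.06051) + 0.341 × 0.06051 = 3.614 + 0.02063 = 3.634 mg/L.
DO = C_s − D = 10.3 − 3.634 = 6.666 mg/L.

DO ≈ 6.67 mg/L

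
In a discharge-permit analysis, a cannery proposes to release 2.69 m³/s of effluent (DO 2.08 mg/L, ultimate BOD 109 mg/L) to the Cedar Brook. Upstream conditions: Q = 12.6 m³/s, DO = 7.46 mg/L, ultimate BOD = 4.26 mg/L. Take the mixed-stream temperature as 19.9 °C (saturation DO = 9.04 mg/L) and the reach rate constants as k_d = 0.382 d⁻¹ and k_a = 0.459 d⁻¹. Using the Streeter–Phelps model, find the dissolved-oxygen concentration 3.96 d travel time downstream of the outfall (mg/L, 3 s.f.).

Mixed DO = (12.6×7.46 + 2.69×2.08)/(12.6+2.69) = 99.59/15.29 = 6.513 mg/L.
Mixed L₀ = (12.6×4.26 + 2.69×109)/(15.29) = 346.9/15.29 = 22.69 mg/L.
Initial deficit D₀ = C_s − DO₀ = 9.04 − 6.513 = 2.527 mg/L.
D(3.96) = [0.382×22.69/(0.459−0.382)](e^(−0.382×3.96) − e^(−0.459×3.96)) + 2.527 e^(−0.459×3.96)
= 112.6 × (0.2203 − 0.1624) + 2.527 × 0.1624 = 6.927 mg/L.
DO = 9.04 − 6.927 = 2.113 mg/L.

DO ≈ 2.11 mg/L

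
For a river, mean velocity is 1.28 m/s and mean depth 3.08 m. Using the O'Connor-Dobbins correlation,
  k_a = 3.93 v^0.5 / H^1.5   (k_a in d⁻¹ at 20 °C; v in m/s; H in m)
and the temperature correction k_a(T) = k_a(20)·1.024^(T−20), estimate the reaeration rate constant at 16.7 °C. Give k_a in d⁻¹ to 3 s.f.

k_a(20) = 3.93 × 1.28^0.5 / 3.08^1.5 = 3.93 × 1.131 / 5.405 = 0.8226 d⁻¹.
k_a(16.7) = 0.8226 × 1.024^(16.7−20) = 0.8226 × 0.9247 = 0.7606 d⁻¹.

k_a ≈ 0.761 d⁻¹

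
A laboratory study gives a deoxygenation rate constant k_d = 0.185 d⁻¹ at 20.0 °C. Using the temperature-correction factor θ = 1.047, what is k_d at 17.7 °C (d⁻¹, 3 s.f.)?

k_d ≈ 0.166 d⁻¹

k_d(T₂) = k_d(T₁) · θ^(T₂−T₁) = 0.185 × 1.047^(17.7−20.0)
= 0.185 × 1.047^-2.30 = 0.185 × 0.8998 = 0.1665 d⁻¹.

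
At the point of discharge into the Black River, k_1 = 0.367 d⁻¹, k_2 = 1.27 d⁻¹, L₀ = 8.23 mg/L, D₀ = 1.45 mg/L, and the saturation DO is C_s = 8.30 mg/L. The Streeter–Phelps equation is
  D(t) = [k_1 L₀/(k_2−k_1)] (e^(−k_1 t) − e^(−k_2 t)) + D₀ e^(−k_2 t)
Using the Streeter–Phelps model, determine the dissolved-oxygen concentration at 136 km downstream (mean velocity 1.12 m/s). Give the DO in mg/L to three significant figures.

DO ≈ 6.62 mg/L

Travel time t = x/v = 136 km / (1.12 m/s) = 136000 m / 1.12 m/s = 121400 s = 1.405 d.
k_1 L₀/(k_2−k_1) = 0.367×8.23/(1.27−0.367) = 3.020/0.9030 = 3.345 mg/L.
e^(−k_1 t) = e^(−0.367×1.405) = 0.5970; e^(−k_2 t) = e^(−1.27×1.405) = 0.1678.
D = 3.345 × (0.5970 − 0.1678) + 1.45 × 0.1678 = 1.436 + 0.2433 = 1.679 mg/L.
DO = C_s − D = 8.30 − 1.679 = 6.621 mg/L.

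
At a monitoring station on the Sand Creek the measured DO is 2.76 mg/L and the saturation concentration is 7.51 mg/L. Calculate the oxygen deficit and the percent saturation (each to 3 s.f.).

D = C_s − C = 7.51 − 2.76 = 4.75 mg/L.
% saturation = 2.76/7.51 × 100 = 36.8 %.

D ≈ 4.75 mg/L; 36.8 % saturation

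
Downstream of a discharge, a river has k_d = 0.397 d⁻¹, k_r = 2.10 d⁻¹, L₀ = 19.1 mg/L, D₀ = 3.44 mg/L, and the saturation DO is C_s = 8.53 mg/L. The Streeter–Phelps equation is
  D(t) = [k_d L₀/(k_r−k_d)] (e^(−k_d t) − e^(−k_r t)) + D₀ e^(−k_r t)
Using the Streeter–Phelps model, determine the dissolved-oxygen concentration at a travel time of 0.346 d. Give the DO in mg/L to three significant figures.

DO ≈ 5.14 mg/L

k_d L₀/(k_r−k_d) = 0.397×19.1/(2.10−0.397) = 7.583/1.703 = 4.453 mg/L.
e^(−k_d t) = e^(−0.397×0.3460) = 0.8717; e^(−k_r t) = e^(−2.10×0.3460) = 0.4836.
D = 4.453 × (0.8717 − 0.4836) + 3.44 × 0.4836 = 1.728 + 1.663 = 3.391 mg/L.
DO = C_s − D = 8.53 − 3.391 = 5.139 mg/L.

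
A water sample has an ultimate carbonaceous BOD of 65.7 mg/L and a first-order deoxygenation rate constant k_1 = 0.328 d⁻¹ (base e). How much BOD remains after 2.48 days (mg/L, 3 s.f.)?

L_t = L₀ e^(−k_1 t) = 65.7 × e^(−0.328×2.48) = 65.7 × 0.4433 = 29.13 mg/L.

L ≈ 29.1 mg/L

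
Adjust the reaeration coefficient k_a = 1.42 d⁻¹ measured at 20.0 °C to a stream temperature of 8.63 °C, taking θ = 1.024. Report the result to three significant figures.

k_a ≈ 1.08 d⁻¹

k_a(T₂) = k_a(T₁) · θ^(T₂−T₁) = 1.42 × 1.024^(8.63−20.0)
= 1.42 × 1.024^-11.4 = 1.42 × 0.7636 = 1.084 d⁻¹.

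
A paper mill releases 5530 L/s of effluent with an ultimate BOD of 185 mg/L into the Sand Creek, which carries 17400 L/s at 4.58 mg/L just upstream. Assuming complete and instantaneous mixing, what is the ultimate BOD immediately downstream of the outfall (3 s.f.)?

Flow-weighted mixing: C = (Q_r C_r + Q_w C_w)/(Q_r + Q_w)
= (17400×4.58 + 5530×185)/(17400 + 5530) = 1.103×10^6/22930 = 48.09 mg/L.

48.1 mg/L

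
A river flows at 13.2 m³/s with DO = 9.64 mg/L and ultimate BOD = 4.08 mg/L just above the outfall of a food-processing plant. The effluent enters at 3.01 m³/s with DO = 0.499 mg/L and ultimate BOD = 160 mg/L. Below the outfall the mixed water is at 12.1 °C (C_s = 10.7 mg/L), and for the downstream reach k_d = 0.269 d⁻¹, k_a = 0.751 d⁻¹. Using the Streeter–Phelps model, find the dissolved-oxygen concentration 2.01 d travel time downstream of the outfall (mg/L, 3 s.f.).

DO ≈ 3.43 mg/L

Mixed DO = (13.2×9.64 + 3.01×0.499)/(13.2+3.01) = 128.7/16.21 = 7.943 mg/L.
Mixed L₀ = (13.2×4.08 + 3.01×160)/(16.21) = 535.5/16.21 = 33.03 mg/L.
Initial deficit D₀ = C_s − DO₀ = 10.7 − 7.943 = 2.757 mg/L.
D(2.01) = [0.269×33.03/(0.751−0.269)](e^(−0.269×2.01) − e^(−0.751×2.01)) + 2.757 e^(−0.751×2.01)
= 18.44 × (0.5823 − 0.2210) + 2.757 × 0.2210 = 7.271 mg/L.
DO = 10.7 − 7.271 = 3.429 mg/L.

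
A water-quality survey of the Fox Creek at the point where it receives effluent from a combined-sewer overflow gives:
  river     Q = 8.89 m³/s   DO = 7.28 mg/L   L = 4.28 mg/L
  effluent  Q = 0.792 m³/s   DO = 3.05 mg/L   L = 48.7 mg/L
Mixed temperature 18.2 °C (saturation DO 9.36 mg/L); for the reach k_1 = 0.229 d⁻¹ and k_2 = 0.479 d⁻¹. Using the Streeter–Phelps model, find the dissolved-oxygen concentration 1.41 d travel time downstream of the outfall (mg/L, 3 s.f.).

DO ≈ 6.57 mg/L

Mixed DO = (8.89×7.28 + 0.792×3.05)/(8.89+0.792) = 67.13/9.682 = 6.934 mg/L.
Mixed L₀ = (8.89×4.28 + 0.792×48.7)/(9.682) = 76.62/9.682 = 7.914 mg/L.
Initial deficit D₀ = C_s − DO₀ = 9.36 − 6.934 = 2.426 mg/L.
D(1.41) = [0.229×7.914/(0.479−0.229)](e^(−0.229×1.41) − e^(−0.479×1.41)) + 2.426 e^(−0.479×1.41)
= 7.249 × (0.7241 − 0.5090) + 2.426 × 0.5090 = 2.794 mg/L.
DO = 9.36 − 2.794 = 6.566 mg/L.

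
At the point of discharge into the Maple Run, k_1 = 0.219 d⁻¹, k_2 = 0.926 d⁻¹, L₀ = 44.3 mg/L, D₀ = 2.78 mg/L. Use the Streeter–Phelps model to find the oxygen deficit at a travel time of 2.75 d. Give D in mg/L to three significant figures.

D ≈ 6.66 mg/L

k_1 L₀/(k_2−k_1) = 0.219×44.3/(0.926−0.219) = 9.702/0.7070 = 13.72 mg/L.
e^(−k_1 t) = e^(−0.219×2.750) = 0.5476; e^(−k_2 t) = e^(−0.926×2.750) = 0.07836.
D = 13.72 × (0.5476 − 0.07836) + 2.78 × 0.07836 = 6.439 + 0.2178 = 6.657 mg/L.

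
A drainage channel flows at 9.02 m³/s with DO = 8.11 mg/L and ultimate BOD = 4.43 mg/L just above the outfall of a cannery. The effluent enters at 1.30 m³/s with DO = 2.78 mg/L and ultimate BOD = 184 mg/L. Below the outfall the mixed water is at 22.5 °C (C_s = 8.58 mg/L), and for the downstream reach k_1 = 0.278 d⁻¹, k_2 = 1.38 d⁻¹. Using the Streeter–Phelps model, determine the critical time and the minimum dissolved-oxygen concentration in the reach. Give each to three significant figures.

Mixed DO = (9.02×8.11 + 1.30×2.78)/(9.02+1.30) = 76.77/10.32 = 7.439 mg/L.
Mixed L₀ = (9.02×4.43 + 1.30×184)/(10.32) = 279.2/10.32 = 27.05 mg/L.
Initial deficit D₀ = C_s − DO₀ = 8.58 − 7.439 = 1.141 mg/L.
t_c = (1/1.102) ln[(1.38/0.278)(1 − 1.141×1.102/(0.278×27.05))] = 0.9074 × ln(4.134) = 1.288 d.
D_c = (0.278/1.38) × 27.05 × e^(−0.278×1.288) = 0.2014 × 27.05 × 0.6991 = 3.809 mg/L.
Minimum DO = 8.58 − 3.809 = 4.771 mg/L.

t_c ≈ 1.29 d; minimum DO ≈ 4.77 mg/L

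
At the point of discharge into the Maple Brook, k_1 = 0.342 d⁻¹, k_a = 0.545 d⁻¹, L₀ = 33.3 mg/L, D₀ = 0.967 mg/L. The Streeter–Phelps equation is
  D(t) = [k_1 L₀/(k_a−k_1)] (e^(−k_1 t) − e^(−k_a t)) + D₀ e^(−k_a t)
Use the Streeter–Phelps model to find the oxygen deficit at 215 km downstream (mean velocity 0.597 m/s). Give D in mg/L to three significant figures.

Travel time t = x/v = 215 km / (0.597 m/s) = 215000 m / 0.597 m/s = 360100 s = 4.168 d.
k_1 L₀/(k_a−k_1) = 0.342×33.3/(0.545−0.342) = 11.39/0.2030 = 56.10 mg/L.
e^(−k_1 t) = e^(−0.342×4.168) = 0.2404; e^(−k_a t) = e^(−0.545×4.168) = 0.1031.
D = 56.10 × (0.2404 − 0.1031) + 0.967 × 0.1031 = 7.699 + 0.09974 = 7.799 mg/L.

D ≈ 7.80 mg/L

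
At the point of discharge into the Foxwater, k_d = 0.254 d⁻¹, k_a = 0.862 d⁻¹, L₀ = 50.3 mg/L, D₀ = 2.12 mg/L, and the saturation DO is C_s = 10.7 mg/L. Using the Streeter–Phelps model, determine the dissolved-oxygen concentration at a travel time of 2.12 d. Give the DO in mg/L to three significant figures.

DO ≈ 1.47 mg/L

k_d L₀/(k_a−k_d) = 0.254×50.3/(0.862−0.254) = 12.78/0.6080 = 21.01 mg/L.
e^(−k_d t) = e^(−0.254×2.120) = 0.5836; e^(−k_a t) = e^(−0.862×2.120) = 0.1608.
D = 21.01 × (0.5836 − 0.1608) + 2.12 × 0.1608 = 8.885 + 0.3409 = 9.226 mg/L.
DO = C_s − D = 10.7 − 9.226 = 1.474 mg/L.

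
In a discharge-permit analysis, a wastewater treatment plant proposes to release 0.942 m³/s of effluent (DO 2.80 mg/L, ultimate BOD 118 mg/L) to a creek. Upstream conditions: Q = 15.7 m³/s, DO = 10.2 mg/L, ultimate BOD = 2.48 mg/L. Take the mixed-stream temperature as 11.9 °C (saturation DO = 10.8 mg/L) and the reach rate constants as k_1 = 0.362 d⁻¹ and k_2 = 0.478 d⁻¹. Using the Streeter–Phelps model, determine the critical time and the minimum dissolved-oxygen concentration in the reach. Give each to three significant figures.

Mixed DO = (15.7×10.2 + 0.942×2.80)/(15.7+0.942) = 162.8/16.64 = 9.781 mg/L.
Mixed L₀ = (15.7×2.48 + 0.942×118)/(16.64) = 150.1/16.64 = 9.019 mg/L.
Initial deficit D₀ = C_s − DO₀ = 10.8 − 9.781 = 1.019 mg/L.
t_c = (1/0.1160) ln[(0.478/0.362)(1 − 1.019×0.1160/(0.362×9.019))] = 8.621 × ln(1.273) = 2.078 d.
D_c = (0.362/0.478) × 9.019 × e^(−0.362×2.078) = 0.7573 × 9.019 × 0.4712 = 3.219 mg/L.
Minimum DO = 10.8 − 3.219 = 7.581 mg/L.

t_c ≈ 2.08 d; minimum DO ≈ 7.58 mg/L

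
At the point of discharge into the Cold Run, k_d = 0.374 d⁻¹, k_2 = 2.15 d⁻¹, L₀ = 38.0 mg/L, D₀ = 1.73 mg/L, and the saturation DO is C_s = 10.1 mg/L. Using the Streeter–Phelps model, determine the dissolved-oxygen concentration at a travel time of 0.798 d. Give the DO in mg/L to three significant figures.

DO ≈ 5.29 mg/L

k_d L₀/(k_2−k_d) = 0.374×38.0/(2.15−0.374) = 14.21/1.776 = 8.002 mg/L.
e^(−k_d t) = e^(−0.374×0.7980) = 0.7420; e^(−k_2 t) = e^(−2.15×0.7980) = 0.1798.
D = 8.002 × (0.7420 − 0.1798) + 1.73 × 0.1798 = 4.498 + 0.3111 = 4.809 mg/L.
DO = C_s − D = 10.1 − 4.809 = 5.291 mg/L.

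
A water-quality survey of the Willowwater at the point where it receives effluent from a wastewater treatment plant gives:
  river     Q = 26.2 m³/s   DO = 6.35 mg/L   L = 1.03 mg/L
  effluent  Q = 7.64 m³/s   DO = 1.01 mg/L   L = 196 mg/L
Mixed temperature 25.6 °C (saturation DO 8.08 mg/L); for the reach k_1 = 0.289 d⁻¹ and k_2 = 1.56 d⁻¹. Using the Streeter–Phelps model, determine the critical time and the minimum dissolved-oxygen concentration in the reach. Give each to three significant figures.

t_c ≈ 1.06 d; minimum DO ≈ 1.94 mg/L

Mixed DO = (26.2×6.35 + 7.64×1.01)/(26.2+7.64) = 174.1/33.84 = 5.144 mg/L.
Mixed L₀ = (26.2×1.03 + 7.64×196)/(33.84) = 1524/33.84 = 45.05 mg/L.
Initial deficit D₀ = C_s − DO₀ = 8.08 − 5.144 = 2.936 mg/L.
t_c = (1/1.271) ln[(1.56/0.289)(1 − 2.936×1.271/(0.289×45.05))] = 0.7868 × ln(3.851) = 1.061 d.
D_c = (0.289/1.56) × 45.05 × e^(−0.289×1.061) = 0.1853 × 45.05 × 0.7360 = 6.142 mg/L.
Minimum DO = 8.08 − 6.142 = 1.938 mg/L.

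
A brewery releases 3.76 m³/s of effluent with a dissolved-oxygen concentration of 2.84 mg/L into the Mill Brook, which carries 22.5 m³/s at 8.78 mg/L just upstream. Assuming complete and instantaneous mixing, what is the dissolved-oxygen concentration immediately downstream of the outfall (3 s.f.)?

7.93 mg/L

Flow-weighted mixing: C = (Q_r C_r + Q_w C_w)/(Q_r + Q_w)
= (22.5×8.78 + 3.76×2.84)/(22.5 + 3.76) = 208.2/26.26 = 7.929 mg/L.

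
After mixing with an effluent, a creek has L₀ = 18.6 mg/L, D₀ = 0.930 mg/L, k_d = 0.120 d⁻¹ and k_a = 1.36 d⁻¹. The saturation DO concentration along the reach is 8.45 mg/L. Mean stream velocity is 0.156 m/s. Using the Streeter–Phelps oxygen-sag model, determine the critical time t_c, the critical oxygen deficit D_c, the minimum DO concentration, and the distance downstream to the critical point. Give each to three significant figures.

t_c ≈ 1.37 d; D_c ≈ 1.39 mg/L; min DO ≈ 7.06 mg/L; x_c ≈ 18.5 km

With k_a/k_d = 11.33 and 1 − D₀(k_a−k_d)/(k_d L₀) = 0.4833,
t_c = ln(11.33 × 0.4833) / (1.36 − 0.120) = ln(5.478) / 1.240 = 1.701/1.240 = 1.372 d.
D_c = (k_d/k_a) L₀ e^(−k_d t_c) = (0.120/1.36) × 18.6 × e^(−0.120×1.372) = 0.08824 × 18.6 × 0.8482 = 1.392 mg/L.
Minimum DO = C_s − D_c = 8.45 − 1.392 = 7.058 mg/L.
x_c = v t_c = 0.156 m/s × 1.372 d × 86400 s/d = 18490 m ≈ 18.5 km.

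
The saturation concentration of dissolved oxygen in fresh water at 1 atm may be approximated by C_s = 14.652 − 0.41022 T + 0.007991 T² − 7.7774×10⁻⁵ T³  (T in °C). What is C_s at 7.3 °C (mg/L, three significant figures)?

C_s = 14.652 − 0.41022×7.3 + 0.007991×7.3² − 7.7774×10⁻⁵×7.3³ = 12.05 mg/L.

C_s ≈ 12.1 mg/L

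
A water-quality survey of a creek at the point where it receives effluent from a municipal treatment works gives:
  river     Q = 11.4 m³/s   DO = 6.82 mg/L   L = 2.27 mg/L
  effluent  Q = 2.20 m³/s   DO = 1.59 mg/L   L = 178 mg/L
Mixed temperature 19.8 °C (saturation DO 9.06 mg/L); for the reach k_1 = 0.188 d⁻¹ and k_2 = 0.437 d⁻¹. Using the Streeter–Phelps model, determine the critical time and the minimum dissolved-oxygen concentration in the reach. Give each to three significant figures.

t_c ≈ 2.81 d; minimum DO ≈ 1.28 mg/L

Mixed DO = (11.4×6.82 + 2.20×1.59)/(11.4+2.20) = 81.25/13.60 = 5.974 mg/L.
Mixed L₀ = (11.4×2.27 + 2.20×178)/(13.60) = 417.5/13.60 = 30.70 mg/L.
Initial deficit D₀ = C_s − DO₀ = 9.06 − 5.974 = 3.086 mg/L.
t_c = (1/0.2490) ln[(0.437/0.188)(1 − 3.086×0.2490/(0.188×30.70))] = 4.016 × ln(2.015) = 2.814 d.
D_c = (0.188/0.437) × 30.70 × e^(−0.188×2.814) = 0.4302 × 30.70 × 0.5892 = 7.781 mg/L.
Minimum DO = 9.06 − 7.781 = 1.279 mg/L.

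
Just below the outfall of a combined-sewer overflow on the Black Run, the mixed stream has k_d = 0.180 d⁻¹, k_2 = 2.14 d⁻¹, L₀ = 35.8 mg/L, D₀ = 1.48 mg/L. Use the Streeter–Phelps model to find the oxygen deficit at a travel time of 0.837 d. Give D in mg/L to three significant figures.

D ≈ 2.53 mg/L

k_d L₀/(k_2−k_d) = 0.180×35.8/(2.14−0.180) = 6.444/1.960 = 3.288 mg/L.
e^(−k_d t) = e^(−0.180×0.8370) = 0.8601; e^(−k_2 t) = e^(−2.14×0.8370) = 0.1668.
D = 3.288 × (0.8601 − 0.1668) + 1.48 × 0.1668 = 2.280 + 0.2468 = 2.526 mg/L.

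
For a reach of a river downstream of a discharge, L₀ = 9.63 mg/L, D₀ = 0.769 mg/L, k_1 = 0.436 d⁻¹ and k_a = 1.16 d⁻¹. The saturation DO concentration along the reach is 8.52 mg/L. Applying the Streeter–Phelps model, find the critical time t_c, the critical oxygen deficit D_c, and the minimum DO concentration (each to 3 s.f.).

With k_a/k_1 = 2.661 and 1 − D₀(k_a−k_1)/(k_1 L₀) = 0.8674,
t_c = ln(2.661 × 0.8674) / (1.16 − 0.436) = ln(2.308) / 0.7240 = 0.8363/0.7240 = 1.155 d.
L(t_c) = L₀ e^(−k_1 t_c) = 9.63 × 0.6043 = 5.820 mg/L, and at the critical point k_a D_c = k_1 L, so D_c = (0.436/1.16) × 5.820 = 2.187 mg/L.
Minimum DO = C_s − D_c = 8.52 − 2.187 = 6.333 mg/L.

t_c ≈ 1.16 d; D_c ≈ 2.19 mg/L; min DO ≈ 6.33 mg/L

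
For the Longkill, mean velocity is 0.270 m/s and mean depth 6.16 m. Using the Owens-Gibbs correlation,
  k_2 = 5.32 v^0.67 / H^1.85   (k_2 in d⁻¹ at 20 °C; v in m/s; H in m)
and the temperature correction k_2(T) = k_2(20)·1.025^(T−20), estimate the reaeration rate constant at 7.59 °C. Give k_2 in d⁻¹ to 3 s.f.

k_2 ≈ 0.0564 d⁻¹

k_2(20) = 5.32 × 0.270^0.67 / 6.16^1.85 = 5.32 × 0.4159 / 28.89 = 0.07660 d⁻¹.
k_2(7.59) = 0.07660 × 1.025^(7.59−20) = 0.07660 × 0.7361 = 0.05638 d⁻¹.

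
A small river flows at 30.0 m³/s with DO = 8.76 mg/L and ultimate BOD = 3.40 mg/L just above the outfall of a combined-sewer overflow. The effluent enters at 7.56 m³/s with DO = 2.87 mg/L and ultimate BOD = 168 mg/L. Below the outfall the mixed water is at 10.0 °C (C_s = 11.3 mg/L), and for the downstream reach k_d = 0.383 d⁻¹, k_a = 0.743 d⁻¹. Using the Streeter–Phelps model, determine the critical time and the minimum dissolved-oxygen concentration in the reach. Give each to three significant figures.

Mixed DO = (30.0×8.76 + 7.56×2.87)/(30.0+7.56) = 284.5/37.56 = 7.574 mg/L.
Mixed L₀ = (30.0×3.40 + 7.56×168)/(37.56) = 1372/37.56 = 36.53 mg/L.
Initial deficit D₀ = C_s − DO₀ = 11.3 − 7.574 = 3.726 mg/L.
t_c = (1/0.3600) ln[(0.743/0.383)(1 − 3.726×0.3600/(0.383×36.53))] = 2.778 × ln(1.754) = 1.561 d.
D_c = (0.383/0.743) × 36.53 × e^(−0.383×1.561) = 0.5155 × 36.53 × 0.5500 = 10.36 mg/L.
Minimum DO = 11.3 − 10.36 = 0.9427 mg/L.

t_c ≈ 1.56 d; minimum DO ≈ 0.943 mg/L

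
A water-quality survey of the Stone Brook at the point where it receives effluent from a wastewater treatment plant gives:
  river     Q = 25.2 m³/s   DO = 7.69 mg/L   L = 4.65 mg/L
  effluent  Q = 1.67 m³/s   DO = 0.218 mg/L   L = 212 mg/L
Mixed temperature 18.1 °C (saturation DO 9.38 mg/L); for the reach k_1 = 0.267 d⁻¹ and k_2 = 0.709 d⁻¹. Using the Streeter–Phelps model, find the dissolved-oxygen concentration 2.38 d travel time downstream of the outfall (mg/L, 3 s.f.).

DO ≈ 5.33 mg/L

Mixed DO = (25.2×7.69 + 1.67×0.218)/(25.2+1.67) = 194.2/26.87 = 7.226 mg/L.
Mixed L₀ = (25.2×4.65 + 1.67×212)/(26.87) = 471.2/26.87 = 17.54 mg/L.
Initial deficit D₀ = C_s − DO₀ = 9.38 − 7.226 = 2.154 mg/L.
D(2.38) = [0.267×17.54/(0.709−0.267)](e^(−0.267×2.38) − e^(−0.709×2.38)) + 2.154 e^(−0.709×2.38)
= 10.59 × (0.5297 − 0.1850) + 2.154 × 0.1850 = 4.050 mg/L.
DO = 9.38 − 4.050 = 5.330 mg/L.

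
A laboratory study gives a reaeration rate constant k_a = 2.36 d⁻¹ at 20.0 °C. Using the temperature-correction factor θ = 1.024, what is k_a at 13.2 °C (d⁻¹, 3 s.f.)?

k_a ≈ 2.01 d⁻¹

k_a(T₂) = k_a(T₁) · θ^(T₂−T₁) = 2.36 × 1.024^(13.2−20.0)
= 2.36 × 1.024^-6.80 = 2.36 × 0.8511 = 2.009 d⁻¹.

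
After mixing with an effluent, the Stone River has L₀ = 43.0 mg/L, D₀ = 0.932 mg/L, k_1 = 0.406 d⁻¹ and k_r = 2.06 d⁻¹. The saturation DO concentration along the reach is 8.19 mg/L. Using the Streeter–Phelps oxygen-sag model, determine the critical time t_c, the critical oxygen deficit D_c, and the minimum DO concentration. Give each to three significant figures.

With k_r/k_1 = 5.074 and 1 − D₀(k_r−k_1)/(k_1 L₀) = 0.9117,
t_c = ln(5.074 × 0.9117) / (2.06 − 0.406) = ln(4.626) / 1.654 = 1.532/1.654 = 0.9260 d.
D_c = (k_1/k_r) L₀ e^(−k_1 t_c) = (0.406/2.06) × 43.0 × e^(−0.406×0.9260) = 0.1971 × 43.0 × 0.6866 = 5.819 mg/L.
Minimum DO = C_s − D_c = 8.19 − 5.819 = 2.371 mg/L.

t_c ≈ 0.926 d; D_c ≈ 5.82 mg/L; min DO ≈ 2.37 mg/L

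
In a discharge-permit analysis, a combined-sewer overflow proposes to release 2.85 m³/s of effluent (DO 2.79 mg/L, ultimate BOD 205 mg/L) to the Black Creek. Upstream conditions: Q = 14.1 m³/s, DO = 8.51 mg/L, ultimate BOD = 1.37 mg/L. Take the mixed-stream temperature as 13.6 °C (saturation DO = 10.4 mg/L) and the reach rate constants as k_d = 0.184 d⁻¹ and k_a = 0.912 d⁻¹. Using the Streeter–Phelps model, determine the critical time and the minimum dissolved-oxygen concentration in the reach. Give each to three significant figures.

t_c ≈ 1.68 d; minimum DO ≈ 5.12 mg/L

Mixed DO = (14.1×8.51 + 2.85×2.79)/(14.1+2.85) = 127.9/16.95 = 7.548 mg/L.
Mixed L₀ = (14.1×1.37 + 2.85×205)/(16.95) = 603.6/16.95 = 35.61 mg/L.
Initial deficit D₀ = C_s − DO₀ = 10.4 − 7.548 = 2.852 mg/L.
t_c = (1/0.7280) ln[(0.912/0.184)(1 − 2.852×0.7280/(0.184×35.61))] = 1.374 × ln(3.386) = 1.675 d.
D_c = (0.184/0.912) × 35.61 × e^(−0.184×1.675) = 0.2018 × 35.61 × 0.7347 = 5.278 mg/L.
Minimum DO = 10.4 − 5.278 = 5.122 mg/L.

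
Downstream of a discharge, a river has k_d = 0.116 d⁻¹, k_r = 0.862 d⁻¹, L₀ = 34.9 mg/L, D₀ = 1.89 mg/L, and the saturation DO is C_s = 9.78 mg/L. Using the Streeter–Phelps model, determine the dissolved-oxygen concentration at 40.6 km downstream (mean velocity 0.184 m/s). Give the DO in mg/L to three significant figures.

Travel time t = x/v = 40.6 km / (0.184 m/s) = 40600 m / 0.184 m/s = 220700 s = 2.554 d.
k_d L₀/(k_r−k_d) = 0.116×34.9/(0.862−0.116) = 4.048/0.7460 = 5.427 mg/L.
e^(−k_d t) = e^(−0.116×2.554) = 0.7436; e^(−k_r t) = e^(−0.862×2.554) = 0.1106.
D = 5.427 × (0.7436 − 0.1106) + 1.89 × 0.1106 = 3.435 + 0.2091 = 3.644 mg/L.
DO = C_s − D = 9.78 − 3.644 = 6.136 mg/L.

DO ≈ 6.14 mg/L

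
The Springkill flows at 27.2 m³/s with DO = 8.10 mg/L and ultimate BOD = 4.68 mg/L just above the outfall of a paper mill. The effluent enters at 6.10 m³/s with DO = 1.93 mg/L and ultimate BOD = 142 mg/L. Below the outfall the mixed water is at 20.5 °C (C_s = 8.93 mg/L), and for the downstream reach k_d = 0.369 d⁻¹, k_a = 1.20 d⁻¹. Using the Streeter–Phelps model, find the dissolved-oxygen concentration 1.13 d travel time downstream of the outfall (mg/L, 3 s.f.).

Mixed DO = (27.2×8.10 + 6.10×1.93)/(27.2+6.10) = 232.1/33.30 = 6.970 mg/L.
Mixed L₀ = (27.2×4.68 + 6.10×142)/(33.30) = 993.5/33.30 = 29.83 mg/L.
Initial deficit D₀ = C_s − DO₀ = 8.93 − 6.970 = 1.960 mg/L.
D(1.13) = [0.369×29.83/(1.20−0.369)](e^(−0.369×1.13) − e^(−1.20×1.13)) + 1.960 e^(−1.20×1.13)
= 13.25 × (0.6590 − 0.2577) + 1.960 × 0.2577 = 5.822 mg/L.
DO = 8.93 − 5.822 = 3.108 mg/L.

DO ≈ 3.11 mg/L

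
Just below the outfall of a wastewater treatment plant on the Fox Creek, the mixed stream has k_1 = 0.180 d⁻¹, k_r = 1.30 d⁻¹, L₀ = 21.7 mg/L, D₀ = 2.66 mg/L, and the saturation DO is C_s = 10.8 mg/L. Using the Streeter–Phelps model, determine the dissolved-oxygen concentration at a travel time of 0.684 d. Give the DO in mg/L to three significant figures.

DO ≈ 8.06 mg/L

k_1 L₀/(k_r−k_1) = 0.180×21.7/(1.30−0.180) = 3.906/1.120 = 3.487 mg/L.
e^(−k_1 t) = e^(−0.180×0.6840) = 0.8842; e^(−k_r t) = e^(−1.30×0.6840) = 0.4110.
D = 3.487 × (0.8842 − 0.4110) + 2.66 × 0.4110 = 1.650 + 1.093 = 2.743 mg/L.
DO = C_s − D = 10.8 − 2.743 = 8.057 mg/L.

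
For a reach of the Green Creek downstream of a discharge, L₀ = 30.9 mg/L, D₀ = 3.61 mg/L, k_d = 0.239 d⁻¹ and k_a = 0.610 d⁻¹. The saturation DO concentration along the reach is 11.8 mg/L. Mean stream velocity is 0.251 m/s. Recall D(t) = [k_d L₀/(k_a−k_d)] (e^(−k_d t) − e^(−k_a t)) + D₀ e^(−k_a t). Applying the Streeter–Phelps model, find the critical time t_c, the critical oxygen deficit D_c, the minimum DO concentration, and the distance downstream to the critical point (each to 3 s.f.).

t_c ≈ 1.99 d; D_c ≈ 7.53 mg/L; min DO ≈ 4.27 mg/L; x_c ≈ 43.1 km

t_c = [1/(k_a−k_d)] ln[(k_a/k_d)(1 − D₀(k_a−k_d)/(k_d L₀))]
= [1/(0.610−0.239)] ln[(0.610/0.239)(1 − 3.61×0.3710/(0.239×30.9))]
= (1/0.3710) ln[2.552 × 0.8186] = 2.695 × ln(2.089) = 2.695 × 0.7369 = 1.986 d.
D_c = (k_d/k_a) L₀ e^(−k_d t_c) = (0.239/0.610) × 30.9 × e^(−0.239×1.986) = 0.3918 × 30.9 × 0.6221 = 7.531 mg/L.
Minimum DO = C_s − D_c = 11.8 − 7.531 = 4.269 mg/L.
x_c = v t_c = 0.251 m/s × 1.986 d × 86400 s/d = 43070 m ≈ 43.1 km.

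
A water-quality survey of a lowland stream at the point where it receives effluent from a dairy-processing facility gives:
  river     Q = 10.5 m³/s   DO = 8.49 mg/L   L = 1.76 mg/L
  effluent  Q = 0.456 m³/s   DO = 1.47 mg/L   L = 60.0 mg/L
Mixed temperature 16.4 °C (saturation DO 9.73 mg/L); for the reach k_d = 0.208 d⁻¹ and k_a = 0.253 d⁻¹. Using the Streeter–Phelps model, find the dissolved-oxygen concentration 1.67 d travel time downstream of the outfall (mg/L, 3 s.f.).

DO ≈ 7.74 mg/L

Mixed DO = (10.5×8.49 + 0.456×1.47)/(10.5+0.456) = 89.82/10.96 = 8.198 mg/L.
Mixed L₀ = (10.5×1.76 + 0.456×60.0)/(10.96) = 45.84/10.96 = 4.184 mg/L.
Initial deficit D₀ = C_s − DO₀ = 9.73 − 8.198 = 1.532 mg/L.
D(1.67) = [0.208×4.184/(0.253−0.208)](e^(−0.208×1.67) − e^(−0.253×1.67)) + 1.532 e^(−0.253×1.67)
= 19.34 × (0.7066 − 0.6554) + 1.532 × 0.6554 = 1.993 mg/L.
DO = 9.73 − 1.993 = 7.737 mg/L.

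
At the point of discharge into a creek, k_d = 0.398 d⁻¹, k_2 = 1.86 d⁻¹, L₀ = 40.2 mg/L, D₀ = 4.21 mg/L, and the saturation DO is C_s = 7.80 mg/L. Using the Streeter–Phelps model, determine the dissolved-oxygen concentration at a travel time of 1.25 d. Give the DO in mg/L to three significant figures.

DO ≈ 1.80 mg/L

k_d L₀/(k_2−k_d) = 0.398×40.2/(1.86−0.398) = 16.00/1.462 = 10.94 mg/L.
e^(−k_d t) = e^(−0.398×1.250) = 0.6080; e^(−k_2 t) = e^(−1.86×1.250) = 0.09778.
D = 10.94 × (0.6080 − 0.09778) + 4.21 × 0.09778 = 5.584 + 0.4117 = 5.996 mg/L.
DO = C_s − D = 7.80 − 5.996 = 1.804 mg/L.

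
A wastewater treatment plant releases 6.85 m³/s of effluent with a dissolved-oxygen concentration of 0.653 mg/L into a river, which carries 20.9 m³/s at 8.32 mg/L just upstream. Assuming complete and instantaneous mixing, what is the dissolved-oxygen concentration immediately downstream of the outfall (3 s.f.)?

6.43 mg/L

Flow-weighted mixing: C = (Q_r C_r + Q_w C_w)/(Q_r + Q_w)
= (20.9×8.32 + 6.85×0.653)/(20.9 + 6.85) = 178.4/27.75 = 6.427 mg/L.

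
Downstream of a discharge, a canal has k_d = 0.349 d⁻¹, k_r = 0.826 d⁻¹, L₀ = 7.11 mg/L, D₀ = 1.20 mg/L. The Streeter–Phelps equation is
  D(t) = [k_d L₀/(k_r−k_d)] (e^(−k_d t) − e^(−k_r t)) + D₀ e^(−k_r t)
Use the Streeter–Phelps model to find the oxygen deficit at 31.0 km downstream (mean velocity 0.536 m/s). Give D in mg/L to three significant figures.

D ≈ 1.82 mg/L

Travel time t = x/v = 31.0 km / (0.536 m/s) = 31000 m / 0.536 m/s = 57840 s = 0.6694 d.
k_d L₀/(k_r−k_d) = 0.349×7.11/(0.826−0.349) = 2.481/0.4770 = 5.202 mg/L.
e^(−k_d t) = e^(−0.349×0.6694) = 0.7917; e^(−k_r t) = e^(−0.826×0.6694) = 0.5753.
D = 5.202 × (0.7917 − 0.5753) + 1.20 × 0.5753 = 1.126 + 0.6903 = 1.816 mg/L.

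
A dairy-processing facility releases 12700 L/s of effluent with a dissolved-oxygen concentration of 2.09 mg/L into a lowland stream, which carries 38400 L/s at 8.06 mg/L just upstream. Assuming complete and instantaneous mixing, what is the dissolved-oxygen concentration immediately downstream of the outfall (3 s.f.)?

Flow-weighted mixing: C = (Q_r C_r + Q_w C_w)/(Q_r + Q_w)
= (38400×8.06 + 12700×2.09)/(38400 + 12700) = 336000/51100 = 6.576 mg/L.

6.58 mg/L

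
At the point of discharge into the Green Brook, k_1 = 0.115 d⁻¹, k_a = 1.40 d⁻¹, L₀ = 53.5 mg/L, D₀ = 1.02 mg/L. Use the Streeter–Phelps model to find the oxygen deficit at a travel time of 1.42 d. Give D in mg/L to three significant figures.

D ≈ 3.55 mg/L

k_1 L₀/(k_a−k_1) = 0.115×53.5/(1.40−0.115) = 6.152/1.285 = 4.788 mg/L.
e^(−k_1 t) = e^(−0.115×1.420) = 0.8493; e^(−k_a t) = e^(−1.40×1.420) = 0.1370.
D = 4.788 × (0.8493 − 0.1370) + 1.02 × 0.1370 = 3.411 + 0.1397 = 3.550 mg/L.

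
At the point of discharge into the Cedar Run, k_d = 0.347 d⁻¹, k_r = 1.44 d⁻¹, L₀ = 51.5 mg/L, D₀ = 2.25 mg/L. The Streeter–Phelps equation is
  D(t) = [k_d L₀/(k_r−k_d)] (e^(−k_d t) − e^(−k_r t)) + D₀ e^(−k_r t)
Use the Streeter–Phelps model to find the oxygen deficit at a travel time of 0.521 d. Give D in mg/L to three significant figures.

D ≈ 6.99 mg/L

k_d L₀/(k_r−k_d) = 0.347×51.5/(1.44−0.347) = 17.87/1.093 = 16.35 mg/L.
e^(−k_d t) = e^(−0.347×0.5210) = 0.8346; e^(−k_r t) = e^(−1.44×0.5210) = 0.4723.
D = 16.35 × (0.8346 − 0.4723) + 2.25 × 0.4723 = 5.925 + 1.063 = 6.987 mg/L.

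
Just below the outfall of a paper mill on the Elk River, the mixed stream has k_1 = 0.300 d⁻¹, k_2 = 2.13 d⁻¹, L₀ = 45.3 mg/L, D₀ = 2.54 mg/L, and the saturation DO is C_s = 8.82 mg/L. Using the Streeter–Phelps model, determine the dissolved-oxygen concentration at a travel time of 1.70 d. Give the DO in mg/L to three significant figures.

k_1 L₀/(k_2−k_1) = 0.300×45.3/(2.13−0.300) = 13.59/1.830 = 7.426 mg/L.
e^(−k_1 t) = e^(−0.300×1.700) = 0.6005; e^(−k_2 t) = e^(−2.13×1.700) = 0.02676.
D = 7.426 × (0.6005 − 0.02676) + 2.54 × 0.02676 = 4.261 + 0.06796 = 4.329 mg/L.
DO = C_s − D = 8.82 − 4.329 = 4.491 mg/L.

DO ≈ 4.49 mg/L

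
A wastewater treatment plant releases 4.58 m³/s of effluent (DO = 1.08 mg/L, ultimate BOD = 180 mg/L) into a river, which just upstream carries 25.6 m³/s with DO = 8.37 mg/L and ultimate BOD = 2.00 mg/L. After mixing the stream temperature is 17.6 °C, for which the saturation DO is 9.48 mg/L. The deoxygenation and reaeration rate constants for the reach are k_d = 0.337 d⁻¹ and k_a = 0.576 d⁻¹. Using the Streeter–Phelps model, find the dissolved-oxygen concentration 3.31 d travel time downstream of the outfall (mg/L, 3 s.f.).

DO ≈ 1.82 mg/L

Mixed DO = (25.6×8.37 + 4.58×1.08)/(25.6+4.58) = 219.2/30.18 = 7.264 mg/L.
Mixed L₀ = (25.6×2.00 + 4.58×180)/(30.18) = 875.6/30.18 = 29.01 mg/L.
Initial deficit D₀ = C_s − DO₀ = 9.48 − 7.264 = 2.216 mg/L.
D(3.31) = [0.337×29.01/(0.576−0.337)](e^(−0.337×3.31) − e^(−0.576×3.31)) + 2.216 e^(−0.576×3.31)
= 40.91 × (0.3278 − 0.1486) + 2.216 × 0.1486 = 7.659 mg/L.
DO = 9.48 − 7.659 = 1.821 mg/L.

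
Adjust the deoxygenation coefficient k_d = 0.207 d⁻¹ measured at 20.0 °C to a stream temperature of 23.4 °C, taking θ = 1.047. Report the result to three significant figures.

k_d(T₂) = k_d(T₁) · θ^(T₂−T₁) = 0.207 × 1.047^(23.4−20.0)
= 0.207 × 1.047^3.40 = 0.207 × 1.169 = 0.2420 d⁻¹.

k_d ≈ 0.242 d⁻¹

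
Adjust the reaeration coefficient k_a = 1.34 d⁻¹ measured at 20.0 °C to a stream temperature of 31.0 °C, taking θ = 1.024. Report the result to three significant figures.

k_a(T₂) = k_a(T₁) · θ^(T₂−T₁) = 1.34 × 1.024^(31.0−20.0)
= 1.34 × 1.024^11.0 = 1.34 × 1.298 = 1.739 d⁻¹.

k_a ≈ 1.74 d⁻¹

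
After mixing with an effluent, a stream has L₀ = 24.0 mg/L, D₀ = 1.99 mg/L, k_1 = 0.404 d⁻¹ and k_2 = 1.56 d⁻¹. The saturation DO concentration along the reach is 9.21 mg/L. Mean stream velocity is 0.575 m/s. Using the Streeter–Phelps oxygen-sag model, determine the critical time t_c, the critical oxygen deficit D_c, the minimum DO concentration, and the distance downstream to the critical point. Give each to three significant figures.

With k_2/k_1 = 3.861 and 1 − D₀(k_2−k_1)/(k_1 L₀) = 0.7627,
t_c = ln(3.861 × 0.7627) / (1.56 − 0.404) = ln(2.945) / 1.156 = 1.080/1.156 = 0.9344 d.
L(t_c) = L₀ e^(−k_1 t_c) = 24.0 × 0.6856 = 16.45 mg/L, and at the critical point k_2 D_c = k_1 L, so D_c = (0.404/1.56) × 16.45 = 4.261 mg/L.
Minimum DO = C_s − D_c = 9.21 − 4.261 = 4.949 mg/L.
x_c = v t_c = 0.575 m/s × 0.9344 d × 86400 s/d = 46420 m ≈ 46.4 km.

t_c ≈ 0.934 d; D_c ≈ 4.26 mg/L; min DO ≈ 4.95 mg/L; x_c ≈ 46.4 km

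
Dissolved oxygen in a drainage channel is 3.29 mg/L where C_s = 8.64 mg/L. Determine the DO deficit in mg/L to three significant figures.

D ≈ 5.35 mg/L

D = C_s − C = 8.64 − 3.29 = 5.35 mg/L.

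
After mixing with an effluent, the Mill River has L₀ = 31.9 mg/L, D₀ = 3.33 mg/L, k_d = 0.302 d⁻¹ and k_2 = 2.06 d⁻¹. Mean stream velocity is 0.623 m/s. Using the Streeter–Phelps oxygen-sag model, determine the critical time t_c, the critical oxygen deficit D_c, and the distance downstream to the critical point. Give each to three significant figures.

t_c ≈ 0.560 d; D_c ≈ 3.95 mg/L; x_c ≈ 30.1 km

At the critical point dD/dt = 0, so k_d L₀ e^(−k_d t) = k_2 D. Substituting D(t) from the Streeter–Phelps equation and solving for t gives
t_c = ln[(k_2/k_d)(1 − D₀(k_2−k_d)/(k_d L₀))] / (k_2−k_d).
Here k_2−k_d = 1.758 d⁻¹ and 1 − D₀(k_2−k_d)/(k_d L₀) = 1 − 3.33×1.758/(0.302×31.9) = 0.3923, so
t_c = ln(6.821 × 0.3923) / 1.758 = 0.9844 / 1.758 = 0.5599 d.
L(t_c) = L₀ e^(−k_d t_c) = 31.9 × 0.8444 = 26.94 mg/L, and at the critical point k_2 D_c = k_d L, so D_c = (0.302/2.06) × 26.94 = 3.949 mg/L.
x_c = v t_c = 0.623 m/s × 0.5599 d × 86400 s/d = 30140 m ≈ 30.1 km.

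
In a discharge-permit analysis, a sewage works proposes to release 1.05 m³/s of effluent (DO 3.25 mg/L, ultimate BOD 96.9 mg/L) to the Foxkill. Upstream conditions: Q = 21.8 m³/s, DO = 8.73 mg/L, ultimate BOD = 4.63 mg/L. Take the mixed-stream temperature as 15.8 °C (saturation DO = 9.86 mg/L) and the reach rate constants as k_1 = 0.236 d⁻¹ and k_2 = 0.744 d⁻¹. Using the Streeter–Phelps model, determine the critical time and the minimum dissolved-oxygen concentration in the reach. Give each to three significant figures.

t_c ≈ 1.46 d; minimum DO ≈ 7.86 mg/L

Mixed DO = (21.8×8.73 + 1.05×3.25)/(21.8+1.05) = 193.7/22.85 = 8.478 mg/L.
Mixed L₀ = (21.8×4.63 + 1.05×96.9)/(22.85) = 202.7/22.85 = 8.870 mg/L.
Initial deficit D₀ = C_s − DO₀ = 9.86 − 8.478 = 1.382 mg/L.
t_c = (1/0.5080) ln[(0.744/0.236)(1 − 1.382×0.5080/(0.236×8.870))] = 1.969 × ln(2.095) = 1.456 d.
D_c = (0.236/0.744) × 8.870 × e^(−0.236×1.456) = 0.3172 × 8.870 × 0.7092 = 1.995 mg/L.
Minimum DO = 9.86 − 1.995 = 7.865 mg/L.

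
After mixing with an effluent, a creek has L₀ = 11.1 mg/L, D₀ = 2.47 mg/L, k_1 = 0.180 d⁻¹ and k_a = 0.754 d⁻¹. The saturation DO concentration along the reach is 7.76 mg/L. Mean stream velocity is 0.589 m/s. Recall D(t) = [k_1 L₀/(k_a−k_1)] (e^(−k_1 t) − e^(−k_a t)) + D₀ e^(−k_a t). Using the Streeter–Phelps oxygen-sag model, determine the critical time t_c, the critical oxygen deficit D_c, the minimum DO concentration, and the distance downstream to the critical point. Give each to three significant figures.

t_c = [1/(k_a−k_1)] ln[(k_a/k_1)(1 − D₀(k_a−k_1)/(k_1 L₀))]
= [1/(0.754−0.180)] ln[(0.754/0.180)(1 − 2.47×0.5740/(0.180×11.1))]
= (1/0.5740) ln[4.189 × 0.2904] = 1.742 × ln(1.216) = 1.742 × 0.1959 = 0.3414 d.
D_c = (k_1/k_a) L₀ e^(−k_1 t_c) = (0.180/0.754) × 11.1 × e^(−0.180×0.3414) = 0.2387 × 11.1 × 0.9404 = 2.492 mg/L.
Minimum DO = C_s − D_c = 7.76 − 2.492 = 5.268 mg/L.
x_c = v t_c = 0.589 m/s × 0.3414 d × 86400 s/d = 17370 m ≈ 17.4 km.

t_c ≈ 0.341 d; D_c ≈ 2.49 mg/L; min DO ≈ 5.27 mg/L; x_c ≈ 17.4 km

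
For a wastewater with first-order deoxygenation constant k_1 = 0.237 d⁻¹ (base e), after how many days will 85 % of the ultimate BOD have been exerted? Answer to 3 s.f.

y/L₀ = 1 − e^(−k_1 t) = 0.85 ⇒ e^(−k_1 t) = 0.150
t = −ln(0.150) / 0.237 = 1.897 / 0.237 = 8.005 d.

t ≈ 8.00 d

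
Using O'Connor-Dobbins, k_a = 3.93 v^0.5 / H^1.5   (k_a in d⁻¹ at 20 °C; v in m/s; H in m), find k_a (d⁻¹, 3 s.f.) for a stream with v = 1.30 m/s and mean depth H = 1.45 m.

k_a ≈ 2.57 d⁻¹

k_a = 3.93 × 1.30^0.5 / 1.45^1.5 = 3.93 × 1.140 / 1.746 = 2.566 d⁻¹.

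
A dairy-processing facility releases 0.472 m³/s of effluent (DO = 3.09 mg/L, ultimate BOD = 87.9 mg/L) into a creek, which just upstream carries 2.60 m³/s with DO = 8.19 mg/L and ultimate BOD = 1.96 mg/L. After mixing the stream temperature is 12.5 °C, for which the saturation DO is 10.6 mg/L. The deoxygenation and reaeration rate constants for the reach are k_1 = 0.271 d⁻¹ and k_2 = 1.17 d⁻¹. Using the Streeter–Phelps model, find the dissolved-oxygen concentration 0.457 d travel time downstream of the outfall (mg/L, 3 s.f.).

Mixed DO = (2.60×8.19 + 0.472×3.09)/(2.60+0.472) = 22.75/3.072 = 7.406 mg/L.
Mixed L₀ = (2.60×1.96 + 0.472×87.9)/(3.072) = 46.58/3.072 = 15.16 mg/L.
Initial deficit D₀ = C_s − DO₀ = 10.6 − 7.406 = 3.194 mg/L.
D(0.457) = [0.271×15.16/(1.17−0.271)](e^(−0.271×0.457) − e^(−1.17×0.457)) + 3.194 e^(−1.17×0.457)
= 4.571 × (0.8835 − 0.5859) + 3.194 × 0.5859 = 3.232 mg/L.
DO = 10.6 − 3.232 = 7.368 mg/L.

DO ≈ 7.37 mg/L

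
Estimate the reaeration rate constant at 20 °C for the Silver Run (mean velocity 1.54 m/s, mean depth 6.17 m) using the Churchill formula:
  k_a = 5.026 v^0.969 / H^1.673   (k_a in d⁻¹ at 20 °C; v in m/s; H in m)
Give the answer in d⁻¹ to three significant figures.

k_a = 5.026 × 1.54^0.969 / 6.17^1.673 = 5.026 × 1.520 / 21.00 = 0.3637 d⁻¹.

k_a ≈ 0.364 d⁻¹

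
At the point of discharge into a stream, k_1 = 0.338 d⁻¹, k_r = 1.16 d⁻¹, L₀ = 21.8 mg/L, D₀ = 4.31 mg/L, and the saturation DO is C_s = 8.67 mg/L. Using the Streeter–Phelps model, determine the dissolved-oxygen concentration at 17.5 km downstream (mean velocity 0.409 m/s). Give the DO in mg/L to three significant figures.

DO ≈ 3.71 mg/L

Travel time t = x/v = 17.5 km / (0.409 m/s) = 17500 m / 0.409 m/s = 42790 s = 0.4952 d.
k_1 L₀/(k_r−k_1) = 0.338×21.8/(1.16−0.338) = 7.368/0.8220 = 8.964 mg/L.
e^(−k_1 t) = e^(−0.338×0.4952) = 0.8459; e^(−k_r t) = e^(−1.16×0.4952) = 0.5630.
D = 8.964 × (0.8459 − 0.5630) + 4.31 × 0.5630 = 2.536 + 2.427 = 4.962 mg/L.
DO = C_s − D = 8.67 − 4.962 = 3.708 mg/L.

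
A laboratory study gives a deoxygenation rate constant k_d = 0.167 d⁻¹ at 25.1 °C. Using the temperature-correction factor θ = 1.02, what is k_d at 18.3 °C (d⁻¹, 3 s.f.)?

k_d ≈ 0.146 d⁻¹

k_d(T₂) = k_d(T₁) · θ^(T₂−T₁) = 0.167 × 1.02^(18.3−25.1)
= 0.167 × 1.02^-6.80 = 0.167 × 0.8740 = 0.1460 d⁻¹.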